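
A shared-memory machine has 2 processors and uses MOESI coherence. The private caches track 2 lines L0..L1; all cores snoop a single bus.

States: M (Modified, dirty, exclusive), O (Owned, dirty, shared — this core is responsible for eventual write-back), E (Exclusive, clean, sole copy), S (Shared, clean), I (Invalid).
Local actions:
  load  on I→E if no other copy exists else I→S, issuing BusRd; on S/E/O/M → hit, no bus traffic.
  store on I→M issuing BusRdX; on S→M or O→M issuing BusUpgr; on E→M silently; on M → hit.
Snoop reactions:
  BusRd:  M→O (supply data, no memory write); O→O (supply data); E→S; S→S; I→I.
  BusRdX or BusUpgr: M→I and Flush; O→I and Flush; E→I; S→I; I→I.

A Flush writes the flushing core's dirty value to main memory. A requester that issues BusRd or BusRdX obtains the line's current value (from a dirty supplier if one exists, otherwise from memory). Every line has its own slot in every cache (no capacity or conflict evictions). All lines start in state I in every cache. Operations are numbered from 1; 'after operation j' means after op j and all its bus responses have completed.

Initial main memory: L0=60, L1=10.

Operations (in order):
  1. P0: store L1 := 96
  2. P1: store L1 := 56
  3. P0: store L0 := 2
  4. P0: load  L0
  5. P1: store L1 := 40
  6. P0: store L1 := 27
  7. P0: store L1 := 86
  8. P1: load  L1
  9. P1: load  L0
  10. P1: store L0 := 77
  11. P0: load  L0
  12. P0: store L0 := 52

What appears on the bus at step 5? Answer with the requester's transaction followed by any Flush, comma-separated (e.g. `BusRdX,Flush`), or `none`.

bus = none

1. P0: store L1 := 96  bus=[BusRdX]  L1: P0=M P1=I  mem[L1]=10
2. P1: store L1 := 56  bus=[BusRdX,Flush]  L1: P0=I P1=M  mem[L1]=96
3. P0: store L0 := 2  bus=[BusRdX]  L0: P0=M P1=I  mem[L0]=60
4. P0: load  L0  bus=[-]  L0: P0=M P1=I  mem[L0]=60
5. P1: store L1 := 40  bus=[-]  L1: P0=I P1=M  mem[L1]=96
6. P0: store L1 := 27  bus=[BusRdX,Flush]  L1: P0=M P1=I  mem[L1]=40
7. P0: store L1 := 86  bus=[-]  L1: P0=M P1=I  mem[L1]=40
8. P1: load  L1  bus=[BusRd]  L1: P0=O P1=S  mem[L1]=40
9. P1: load  L0  bus=[BusRd]  L0: P0=O P1=S  mem[L0]=60
10. P1: store L0 := 77  bus=[BusUpgr,Flush]  L0: P0=I P1=M  mem[L0]=2
11. P0: load  L0  bus=[BusRd]  L0: P0=S P1=O  mem[L0]=2
12. P0: store L0 := 52  bus=[BusUpgr,Flush]  L0: P0=M P1=I  mem[L0]=77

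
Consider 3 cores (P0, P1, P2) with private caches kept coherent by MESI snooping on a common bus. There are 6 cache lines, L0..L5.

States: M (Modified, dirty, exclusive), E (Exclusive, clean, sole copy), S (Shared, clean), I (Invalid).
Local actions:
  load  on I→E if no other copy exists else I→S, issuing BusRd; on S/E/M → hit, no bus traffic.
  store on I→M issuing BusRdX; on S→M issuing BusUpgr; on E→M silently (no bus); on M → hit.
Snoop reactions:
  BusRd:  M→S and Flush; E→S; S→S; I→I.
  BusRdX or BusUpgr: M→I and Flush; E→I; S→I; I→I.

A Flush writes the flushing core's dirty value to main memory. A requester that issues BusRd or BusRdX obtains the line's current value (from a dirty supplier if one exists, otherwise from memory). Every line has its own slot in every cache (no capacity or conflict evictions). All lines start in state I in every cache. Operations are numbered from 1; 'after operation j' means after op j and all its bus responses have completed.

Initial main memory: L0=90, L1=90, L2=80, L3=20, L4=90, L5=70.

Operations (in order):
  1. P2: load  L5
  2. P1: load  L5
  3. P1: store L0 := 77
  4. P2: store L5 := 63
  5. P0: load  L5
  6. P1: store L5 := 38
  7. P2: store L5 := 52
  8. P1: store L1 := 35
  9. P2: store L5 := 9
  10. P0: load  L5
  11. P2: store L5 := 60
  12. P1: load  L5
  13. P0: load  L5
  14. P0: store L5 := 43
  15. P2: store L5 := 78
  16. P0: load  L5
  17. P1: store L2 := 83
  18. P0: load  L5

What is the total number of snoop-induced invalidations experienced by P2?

1. P2: load  L5  bus=[BusRd]  L5: P0=I P1=I P2=E  mem[L5]=70
2. P1: load  L5  bus=[BusRd]  L5: P0=I P1=S P2=S  mem[L5]=70
3. P1: store L0 := 77  bus=[BusRdX]  L0: P0=I P1=M P2=I  mem[L0]=90
4. P2: store L5 := 63  bus=[BusUpgr]  L5: P0=I P1=I P2=M  mem[L5]=70
5. P0: load  L5  bus=[BusRd,Flush]  L5: P0=S P1=I P2=S  mem[L5]=63
6. P1: store L5 := 38  bus=[BusRdX]  L5: P0=I P1=M P2=I  mem[L5]=63
7. P2: store L5 := 52  bus=[BusRdX,Flush]  L5: P0=I P1=I P2=M  mem[L5]=38
8. P1: store L1 := 35  bus=[BusRdX]  L1: P0=I P1=M P2=I  mem[L1]=90
9. P2: store L5 := 9  bus=[-]  L5: P0=I P1=I P2=M  mem[L5]=38
10. P0: load  L5  bus=[BusRd,Flush]  L5: P0=S P1=I P2=S  mem[L5]=9
11. P2: store L5 := 60  bus=[BusUpgr]  L5: P0=I P1=I P2=M  mem[L5]=9
12. P1: load  L5  bus=[BusRd,Flush]  L5: P0=I P1=S P2=S  mem[L5]=60
13. P0: load  L5  bus=[BusRd]  L5: P0=S P1=S P2=S  mem[L5]=60
14. P0: store L5 := 43  bus=[BusUpgr]  L5: P0=M P1=I P2=I  mem[L5]=60
15. P2: store L5 := 78  bus=[BusRdX,Flush]  L5: P0=I P1=I P2=M  mem[L5]=43
16. P0: load  L5  bus=[BusRd,Flush]  L5: P0=S P1=I P2=S  mem[L5]=78
17. P1: store L2 := 83  bus=[BusRdX]  L2: P0=I P1=M P2=I  mem[L2]=80
18. P0: load  L5  bus=[-]  L5: P0=S P1=I P2=S  mem[L5]=78

invalidations = 2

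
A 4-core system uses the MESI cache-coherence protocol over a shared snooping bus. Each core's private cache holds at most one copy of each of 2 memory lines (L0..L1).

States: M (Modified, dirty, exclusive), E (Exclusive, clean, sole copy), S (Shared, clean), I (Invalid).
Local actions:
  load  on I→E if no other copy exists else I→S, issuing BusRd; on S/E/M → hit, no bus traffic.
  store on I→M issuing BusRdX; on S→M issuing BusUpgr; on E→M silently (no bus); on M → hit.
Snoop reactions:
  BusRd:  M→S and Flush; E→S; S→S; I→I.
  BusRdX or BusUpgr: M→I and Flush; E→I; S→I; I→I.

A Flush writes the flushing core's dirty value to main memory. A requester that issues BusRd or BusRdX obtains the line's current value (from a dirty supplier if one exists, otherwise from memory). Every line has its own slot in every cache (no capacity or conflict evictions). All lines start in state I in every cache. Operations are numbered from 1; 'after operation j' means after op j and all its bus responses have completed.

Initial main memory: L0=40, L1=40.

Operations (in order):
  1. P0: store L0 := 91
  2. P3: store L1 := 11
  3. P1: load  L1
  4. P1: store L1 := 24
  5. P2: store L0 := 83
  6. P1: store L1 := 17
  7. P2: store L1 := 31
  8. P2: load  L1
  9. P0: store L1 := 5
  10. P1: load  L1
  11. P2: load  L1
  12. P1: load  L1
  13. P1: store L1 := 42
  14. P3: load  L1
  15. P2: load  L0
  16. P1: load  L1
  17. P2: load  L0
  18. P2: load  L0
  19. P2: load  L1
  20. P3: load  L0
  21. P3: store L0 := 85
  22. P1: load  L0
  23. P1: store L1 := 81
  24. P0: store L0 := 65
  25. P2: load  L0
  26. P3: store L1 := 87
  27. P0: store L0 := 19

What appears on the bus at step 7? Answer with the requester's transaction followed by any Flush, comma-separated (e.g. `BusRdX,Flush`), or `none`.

[1] P0: store L0 := 91 | P0:M(91), P1:I, P2:I, P3:I | bus: BusRdX
[2] P3: store L1 := 11 | P0:I, P1:I, P2:I, P3:M(11) | bus: BusRdX
[3] P1: load  L1 | P0:I, P1:S(11), P2:I, P3:S(11) | bus: BusRd,Flush
[4] P1: store L1 := 24 | P0:I, P1:M(24), P2:I, P3:I | bus: BusUpgr
[5] P2: store L0 := 83 | P0:I, P1:I, P2:M(83), P3:I | bus: BusRdX,Flush
[6] P1: store L1 := 17 | P0:I, P1:M(17), P2:I, P3:I | bus: none
[7] P2: store L1 := 31 | P0:I, P1:I, P2:M(31), P3:I | bus: BusRdX,Flush
[8] P2: load  L1 | P0:I, P1:I, P2:M(31), P3:I | bus: none
[9] P0: store L1 := 5 | P0:M(5), P1:I, P2:I, P3:I | bus: BusRdX,Flush
[10] P1: load  L1 | P0:S(5), P1:S(5), P2:I, P3:I | bus: BusRd,Flush
[11] P2: load  L1 | P0:S(5), P1:S(5), P2:S(5), P3:I | bus: BusRd
[12] P1: load  L1 | P0:S(5), P1:S(5), P2:S(5), P3:I | bus: none
[13] P1: store L1 := 42 | P0:I, P1:M(42), P2:I, P3:I | bus: BusUpgr
[14] P3: load  L1 | P0:I, P1:S(42), P2:I, P3:S(42) | bus: BusRd,Flush
[15] P2: load  L0 | P0:I, P1:I, P2:M(83), P3:I | bus: none
[16] P1: load  L1 | P0:I, P1:S(42), P2:I, P3:S(42) | bus: none
[17] P2: load  L0 | P0:I, P1:I, P2:M(83), P3:I | bus: none
[18] P2: load  L0 | P0:I, P1:I, P2:M(83), P3:I | bus: none
[19] P2: load  L1 | P0:I, P1:S(42), P2:S(42), P3:S(42) | bus: BusRd
[20] P3: load  L0 | P0:I, P1:I, P2:S(83), P3:S(83) | bus: BusRd,Flush
[21] P3: store L0 := 85 | P0:I, P1:I, P2:I, P3:M(85) | bus: BusUpgr
[22] P1: load  L0 | P0:I, P1:S(85), P2:I, P3:S(85) | bus: BusRd,Flush
[23] P1: store L1 := 81 | P0:I, P1:M(81), P2:I, P3:I | bus: BusUpgr
[24] P0: store L0 := 65 | P0:M(65), P1:I, P2:I, P3:I | bus: BusRdX
[25] P2: load  L0 | P0:S(65), P1:I, P2:S(65), P3:I | bus: BusRd,Flush
[26] P3: store L1 := 87 | P0:I, P1:I, P2:I, P3:M(87) | bus: BusRdX,Flush
[27] P0: store L0 := 19 | P0:M(19), P1:I, P2:I, P3:I | bus: BusUpgr

bus = BusRdX,Flush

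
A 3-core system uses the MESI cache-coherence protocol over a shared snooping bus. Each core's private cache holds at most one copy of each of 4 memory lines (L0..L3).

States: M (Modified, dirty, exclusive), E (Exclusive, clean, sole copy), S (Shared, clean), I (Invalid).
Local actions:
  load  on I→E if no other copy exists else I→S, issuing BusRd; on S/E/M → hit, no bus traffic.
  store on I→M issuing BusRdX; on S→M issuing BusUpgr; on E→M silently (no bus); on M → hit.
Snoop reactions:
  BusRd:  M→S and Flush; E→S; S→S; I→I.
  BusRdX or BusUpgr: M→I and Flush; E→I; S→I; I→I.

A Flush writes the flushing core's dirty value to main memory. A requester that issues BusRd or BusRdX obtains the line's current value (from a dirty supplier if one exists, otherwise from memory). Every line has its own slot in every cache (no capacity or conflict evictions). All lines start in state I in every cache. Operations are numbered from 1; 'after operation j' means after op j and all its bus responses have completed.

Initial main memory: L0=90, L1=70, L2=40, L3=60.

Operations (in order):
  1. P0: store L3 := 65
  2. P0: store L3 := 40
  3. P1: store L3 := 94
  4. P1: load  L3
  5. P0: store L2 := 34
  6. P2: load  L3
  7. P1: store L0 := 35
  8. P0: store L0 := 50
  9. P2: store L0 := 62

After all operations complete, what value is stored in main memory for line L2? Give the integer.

1. P0: store L3 := 65  bus=[BusRdX]  L3: P0=M P1=I P2=I  mem[L3]=60
2. P0: store L3 := 40  bus=[-]  L3: P0=M P1=I P2=I  mem[L3]=60
3. P1: store L3 := 94  bus=[BusRdX,Flush]  L3: P0=I P1=M P2=I  mem[L3]=40
4. P1: load  L3  bus=[-]  L3: P0=I P1=M P2=I  mem[L3]=40
5. P0: store L2 := 34  bus=[BusRdX]  L2: P0=M P1=I P2=I  mem[L2]=40
6. P2: load  L3  bus=[BusRd,Flush]  L3: P0=I P1=S P2=S  mem[L3]=94
7. P1: store L0 := 35  bus=[BusRdX]  L0: P0=I P1=M P2=I  mem[L0]=90
8. P0: store L0 := 50  bus=[BusRdX,Flush]  L0: P0=M P1=I P2=I  mem[L0]=35
9. P2: store L0 := 62  bus=[BusRdX,Flush]  L0: P0=I P1=I P2=M  mem[L0]=50

memory[L2] = 40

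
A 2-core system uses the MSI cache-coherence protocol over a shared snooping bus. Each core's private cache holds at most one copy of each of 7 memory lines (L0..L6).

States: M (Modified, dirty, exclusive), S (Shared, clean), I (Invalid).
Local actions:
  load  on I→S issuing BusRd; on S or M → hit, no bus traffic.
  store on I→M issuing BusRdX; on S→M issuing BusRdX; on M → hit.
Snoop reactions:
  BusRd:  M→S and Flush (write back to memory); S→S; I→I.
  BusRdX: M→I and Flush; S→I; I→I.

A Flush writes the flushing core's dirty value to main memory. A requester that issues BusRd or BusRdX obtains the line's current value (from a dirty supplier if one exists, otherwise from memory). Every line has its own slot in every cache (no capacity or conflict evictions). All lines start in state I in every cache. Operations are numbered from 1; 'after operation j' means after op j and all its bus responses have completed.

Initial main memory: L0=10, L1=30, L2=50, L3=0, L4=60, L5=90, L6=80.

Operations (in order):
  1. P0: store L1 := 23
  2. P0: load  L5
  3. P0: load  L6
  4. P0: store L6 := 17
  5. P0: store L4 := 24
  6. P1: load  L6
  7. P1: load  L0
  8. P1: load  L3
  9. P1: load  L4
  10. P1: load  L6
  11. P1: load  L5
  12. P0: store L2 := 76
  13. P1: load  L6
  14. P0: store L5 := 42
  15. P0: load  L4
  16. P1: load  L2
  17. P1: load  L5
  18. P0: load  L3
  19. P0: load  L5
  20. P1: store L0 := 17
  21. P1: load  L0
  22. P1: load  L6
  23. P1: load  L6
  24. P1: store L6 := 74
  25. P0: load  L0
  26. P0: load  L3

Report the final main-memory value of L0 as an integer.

memory[L0] = 17

  op1 P0: store L1 := 23 → M/I on L1; bus BusRdX; mem=30
  op2 P0: load  L5 → S/I on L5; bus BusRd; mem=90
  op3 P0: load  L6 → S/I on L6; bus BusRd; mem=80
  op4 P0: store L6 := 17 → M/I on L6; bus BusRdX; mem=80
  op5 P0: store L4 := 24 → M/I on L4; bus BusRdX; mem=60
  op6 P1: load  L6 → S/S on L6; bus BusRd Flush; mem=17
  op7 P1: load  L0 → I/S on L0; bus BusRd; mem=10
  op8 P1: load  L3 → I/S on L3; bus BusRd; mem=0
  op9 P1: load  L4 → S/S on L4; bus BusRd Flush; mem=24
  op10 P1: load  L6 → S/S on L6; bus (none); mem=17
  op11 P1: load  L5 → S/S on L5; bus BusRd; mem=90
  op12 P0: store L2 := 76 → M/I on L2; bus BusRdX; mem=50
  op13 P1: load  L6 → S/S on L6; bus (none); mem=17
  op14 P0: store L5 := 42 → M/I on L5; bus BusRdX; mem=90
  op15 P0: load  L4 → S/S on L4; bus (none); mem=24
  op16 P1: load  L2 → S/S on L2; bus BusRd Flush; mem=76
  op17 P1: load  L5 → S/S on L5; bus BusRd Flush; mem=42
  op18 P0: load  L3 → S/S on L3; bus BusRd; mem=0
  op19 P0: load  L5 → S/S on L5; bus (none); mem=42
  op20 P1: store L0 := 17 → I/M on L0; bus BusRdX; mem=10
  op21 P1: load  L0 → I/M on L0; bus (none); mem=10
  op22 P1: load  L6 → S/S on L6; bus (none); mem=17
  op23 P1: load  L6 → S/S on L6; bus (none); mem=17
  op24 P1: store L6 := 74 → I/M on L6; bus BusRdX; mem=17
  op25 P0: load  L0 → S/S on L0; bus BusRd Flush; mem=17
  op26 P0: load  L3 → S/S on L3; bus (none); mem=0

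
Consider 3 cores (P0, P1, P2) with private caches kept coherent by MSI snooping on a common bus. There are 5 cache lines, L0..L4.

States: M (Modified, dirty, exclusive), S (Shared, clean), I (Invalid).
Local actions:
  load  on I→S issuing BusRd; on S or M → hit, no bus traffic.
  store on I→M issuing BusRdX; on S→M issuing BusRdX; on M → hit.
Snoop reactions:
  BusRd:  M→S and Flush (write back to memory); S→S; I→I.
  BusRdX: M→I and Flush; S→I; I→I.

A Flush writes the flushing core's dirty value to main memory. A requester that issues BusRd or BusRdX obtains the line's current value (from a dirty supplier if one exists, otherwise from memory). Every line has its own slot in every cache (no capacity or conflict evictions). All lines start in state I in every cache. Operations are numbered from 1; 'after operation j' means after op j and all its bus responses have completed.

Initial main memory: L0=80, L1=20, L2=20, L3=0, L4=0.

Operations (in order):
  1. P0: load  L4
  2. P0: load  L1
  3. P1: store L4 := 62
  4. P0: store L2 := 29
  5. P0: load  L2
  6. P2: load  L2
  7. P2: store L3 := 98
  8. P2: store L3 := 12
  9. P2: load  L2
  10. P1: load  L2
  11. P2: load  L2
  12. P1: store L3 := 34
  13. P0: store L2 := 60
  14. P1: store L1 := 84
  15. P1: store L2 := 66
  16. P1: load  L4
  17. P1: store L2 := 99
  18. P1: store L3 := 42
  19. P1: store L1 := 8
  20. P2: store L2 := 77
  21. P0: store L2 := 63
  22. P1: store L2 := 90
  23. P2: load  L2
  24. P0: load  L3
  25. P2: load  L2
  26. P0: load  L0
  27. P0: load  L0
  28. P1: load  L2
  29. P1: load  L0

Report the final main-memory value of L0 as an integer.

memory[L0] = 80

  op1 P0: load  L4 → S/I/I on L4; bus BusRd; mem=0
  op2 P0: load  L1 → S/I/I on L1; bus BusRd; mem=20
  op3 P1: store L4 := 62 → I/M/I on L4; bus BusRdX; mem=0
  op4 P0: store L2 := 29 → M/I/I on L2; bus BusRdX; mem=20
  op5 P0: load  L2 → M/I/I on L2; bus (none); mem=20
  op6 P2: load  L2 → S/I/S on L2; bus BusRd Flush; mem=29
  op7 P2: store L3 := 98 → I/I/M on L3; bus BusRdX; mem=0
  op8 P2: store L3 := 12 → I/I/M on L3; bus (none); mem=0
  op9 P2: load  L2 → S/I/S on L2; bus (none); mem=29
  op10 P1: load  L2 → S/S/S on L2; bus BusRd; mem=29
  op11 P2: load  L2 → S/S/S on L2; bus (none); mem=29
  op12 P1: store L3 := 34 → I/M/I on L3; bus BusRdX Flush; mem=12
  op13 P0: store L2 := 60 → M/I/I on L2; bus BusRdX; mem=29
  op14 P1: store L1 := 84 → I/M/I on L1; bus BusRdX; mem=20
  op15 P1: store L2 := 66 → I/M/I on L2; bus BusRdX Flush; mem=60
  op16 P1: load  L4 → I/M/I on L4; bus (none); mem=0
  op17 P1: store L2 := 99 → I/M/I on L2; bus (none); mem=60
  op18 P1: store L3 := 42 → I/M/I on L3; bus (none); mem=12
  op19 P1: store L1 := 8 → I/M/I on L1; bus (none); mem=20
  op20 P2: store L2 := 77 → I/I/M on L2; bus BusRdX Flush; mem=99
  op21 P0: store L2 := 63 → M/I/I on L2; bus BusRdX Flush; mem=77
  op22 P1: store L2 := 90 → I/M/I on L2; bus BusRdX Flush; mem=63
  op23 P2: load  L2 → I/S/S on L2; bus BusRd Flush; mem=90
  op24 P0: load  L3 → S/S/I on L3; bus BusRd Flush; mem=42
  op25 P2: load  L2 → I/S/S on L2; bus (none); mem=90
  op26 P0: load  L0 → S/I/I on L0; bus BusRd; mem=80
  op27 P0: load  L0 → S/I/I on L0; bus (none); mem=80
  op28 P1: load  L2 → I/S/S on L2; bus (none); mem=90
  op29 P1: load  L0 → S/S/I on L0; bus BusRd; mem=80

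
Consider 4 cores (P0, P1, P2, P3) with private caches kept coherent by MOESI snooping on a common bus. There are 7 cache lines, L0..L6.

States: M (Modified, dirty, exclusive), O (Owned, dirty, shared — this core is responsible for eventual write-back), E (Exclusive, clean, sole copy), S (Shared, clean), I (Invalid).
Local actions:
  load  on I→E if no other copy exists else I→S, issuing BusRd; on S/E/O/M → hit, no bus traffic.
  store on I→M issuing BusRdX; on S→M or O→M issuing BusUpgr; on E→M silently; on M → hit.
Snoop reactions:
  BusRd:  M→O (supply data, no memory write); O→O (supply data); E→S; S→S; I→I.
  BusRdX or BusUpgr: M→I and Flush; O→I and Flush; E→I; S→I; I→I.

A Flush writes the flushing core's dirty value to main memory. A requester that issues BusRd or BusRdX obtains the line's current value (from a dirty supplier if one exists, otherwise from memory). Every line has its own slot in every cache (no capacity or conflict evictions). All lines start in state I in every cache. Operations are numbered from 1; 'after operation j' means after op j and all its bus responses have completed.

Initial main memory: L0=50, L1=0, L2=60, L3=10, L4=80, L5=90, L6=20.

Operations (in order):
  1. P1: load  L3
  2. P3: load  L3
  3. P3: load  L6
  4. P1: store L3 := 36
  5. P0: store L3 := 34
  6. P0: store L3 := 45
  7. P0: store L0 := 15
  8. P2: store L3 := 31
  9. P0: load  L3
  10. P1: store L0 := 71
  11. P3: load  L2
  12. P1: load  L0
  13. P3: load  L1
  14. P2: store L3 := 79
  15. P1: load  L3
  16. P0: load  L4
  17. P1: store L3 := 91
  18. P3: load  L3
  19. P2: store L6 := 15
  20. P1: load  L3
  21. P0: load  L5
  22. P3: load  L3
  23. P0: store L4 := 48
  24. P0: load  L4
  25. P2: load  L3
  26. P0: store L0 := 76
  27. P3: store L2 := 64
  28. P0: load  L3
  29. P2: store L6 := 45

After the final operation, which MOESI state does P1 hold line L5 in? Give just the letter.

step 1: P1: load  L3  ⟶  IEII  (L3)  txn=BusRd  M[L3]=10
step 2: P3: load  L3  ⟶  ISIS  (L3)  txn=BusRd  M[L3]=10
step 3: P3: load  L6  ⟶  IIIE  (L6)  txn=BusRd  M[L6]=20
step 4: P1: store L3 := 36  ⟶  IMII  (L3)  txn=BusUpgr  M[L3]=10
step 5: P0: store L3 := 34  ⟶  MIII  (L3)  txn=BusRdX+Flush  M[L3]=36
step 6: P0: store L3 := 45  ⟶  MIII  (L3)  txn=∅  M[L3]=36
step 7: P0: store L0 := 15  ⟶  MIII  (L0)  txn=BusRdX  M[L0]=50
step 8: P2: store L3 := 31  ⟶  IIMI  (L3)  txn=BusRdX+Flush  M[L3]=45
step 9: P0: load  L3  ⟶  SIOI  (L3)  txn=BusRd  M[L3]=45
step 10: P1: store L0 := 71  ⟶  IMII  (L0)  txn=BusRdX+Flush  M[L0]=15
step 11: P3: load  L2  ⟶  IIIE  (L2)  txn=BusRd  M[L2]=60
step 12: P1: load  L0  ⟶  IMII  (L0)  txn=∅  M[L0]=15
step 13: P3: load  L1  ⟶  IIIE  (L1)  txn=BusRd  M[L1]=0
step 14: P2: store L3 := 79  ⟶  IIMI  (L3)  txn=BusUpgr  M[L3]=45
step 15: P1: load  L3  ⟶  ISOI  (L3)  txn=BusRd  M[L3]=45
step 16: P0: load  L4  ⟶  EIII  (L4)  txn=BusRd  M[L4]=80
step 17: P1: store L3 := 91  ⟶  IMII  (L3)  txn=BusUpgr+Flush  M[L3]=79
step 18: P3: load  L3  ⟶  IOIS  (L3)  txn=BusRd  M[L3]=79
step 19: P2: store L6 := 15  ⟶  IIMI  (L6)  txn=BusRdX  M[L6]=20
step 20: P1: load  L3  ⟶  IOIS  (L3)  txn=∅  M[L3]=79
step 21: P0: load  L5  ⟶  EIII  (L5)  txn=BusRd  M[L5]=90
step 22: P3: load  L3  ⟶  IOIS  (L3)  txn=∅  M[L3]=79
step 23: P0: store L4 := 48  ⟶  MIII  (L4)  txn=∅  M[L4]=80
step 24: P0: load  L4  ⟶  MIII  (L4)  txn=∅  M[L4]=80
step 25: P2: load  L3  ⟶  IOSS  (L3)  txn=BusRd  M[L3]=79
step 26: P0: store L0 := 76  ⟶  MIII  (L0)  txn=BusRdX+Flush  M[L0]=71
step 27: P3: store L2 := 64  ⟶  IIIM  (L2)  txn=∅  M[L2]=60
step 28: P0: load  L3  ⟶  SOSS  (L3)  txn=BusRd  M[L3]=79
step 29: P2: store L6 := 45  ⟶  IIMI  (L6)  txn=∅  M[L6]=20

state = I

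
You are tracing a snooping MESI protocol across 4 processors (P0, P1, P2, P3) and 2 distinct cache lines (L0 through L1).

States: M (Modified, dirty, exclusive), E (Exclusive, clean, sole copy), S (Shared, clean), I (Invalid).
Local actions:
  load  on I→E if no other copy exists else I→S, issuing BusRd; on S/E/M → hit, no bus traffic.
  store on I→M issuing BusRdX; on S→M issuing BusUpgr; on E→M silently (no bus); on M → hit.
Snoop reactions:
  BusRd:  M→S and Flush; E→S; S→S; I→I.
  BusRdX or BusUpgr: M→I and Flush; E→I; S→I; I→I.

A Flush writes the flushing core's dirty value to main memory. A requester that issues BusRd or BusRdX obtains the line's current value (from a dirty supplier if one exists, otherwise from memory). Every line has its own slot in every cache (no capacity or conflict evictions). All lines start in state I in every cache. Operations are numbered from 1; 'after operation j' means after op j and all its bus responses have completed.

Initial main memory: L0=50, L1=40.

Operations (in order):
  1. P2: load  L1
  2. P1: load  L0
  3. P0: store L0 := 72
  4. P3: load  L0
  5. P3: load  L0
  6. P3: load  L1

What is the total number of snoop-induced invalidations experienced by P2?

invalidations = 0

[1] P2: load  L1 | P0:I, P1:I, P2:E(40), P3:I | bus: BusRd
[2] P1: load  L0 | P0:I, P1:E(50), P2:I, P3:I | bus: BusRd
[3] P0: store L0 := 72 | P0:M(72), P1:I, P2:I, P3:I | bus: BusRdX
[4] P3: load  L0 | P0:S(72), P1:I, P2:I, P3:S(72) | bus: BusRd,Flush
[5] P3: load  L0 | P0:S(72), P1:I, P2:I, P3:S(72) | bus: none
[6] P3: load  L1 | P0:I, P1:I, P2:S(40), P3:S(40) | bus: BusRd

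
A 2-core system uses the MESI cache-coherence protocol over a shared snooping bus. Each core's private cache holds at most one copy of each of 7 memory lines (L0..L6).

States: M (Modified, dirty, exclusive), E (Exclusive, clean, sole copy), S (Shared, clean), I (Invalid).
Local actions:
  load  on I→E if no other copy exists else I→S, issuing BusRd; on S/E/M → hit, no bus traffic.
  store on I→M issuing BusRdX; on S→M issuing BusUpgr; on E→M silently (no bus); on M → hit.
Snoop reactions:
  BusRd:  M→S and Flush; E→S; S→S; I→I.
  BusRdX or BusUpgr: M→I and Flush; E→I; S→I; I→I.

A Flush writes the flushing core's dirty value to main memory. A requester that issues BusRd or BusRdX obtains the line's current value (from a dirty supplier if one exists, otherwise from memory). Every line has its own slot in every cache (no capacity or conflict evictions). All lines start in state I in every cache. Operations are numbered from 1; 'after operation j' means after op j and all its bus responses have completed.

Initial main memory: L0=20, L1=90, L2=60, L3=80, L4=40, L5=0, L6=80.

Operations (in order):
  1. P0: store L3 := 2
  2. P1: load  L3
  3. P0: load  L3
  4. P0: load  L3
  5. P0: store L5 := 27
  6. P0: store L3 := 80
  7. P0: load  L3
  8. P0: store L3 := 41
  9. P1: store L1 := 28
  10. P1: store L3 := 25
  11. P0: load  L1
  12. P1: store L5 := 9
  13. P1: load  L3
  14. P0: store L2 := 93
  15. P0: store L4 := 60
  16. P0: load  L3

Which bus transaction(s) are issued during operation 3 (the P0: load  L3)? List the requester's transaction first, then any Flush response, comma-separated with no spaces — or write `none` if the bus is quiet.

  op1 P0: store L3 := 2 → M/I on L3; bus BusRdX; mem=80
  op2 P1: load  L3 → S/S on L3; bus BusRd Flush; mem=2
  op3 P0: load  L3 → S/S on L3; bus (none); mem=2
  op4 P0: load  L3 → S/S on L3; bus (none); mem=2
  op5 P0: store L5 := 27 → M/I on L5; bus BusRdX; mem=0
  op6 P0: store L3 := 80 → M/I on L3; bus BusUpgr; mem=2
  op7 P0: load  L3 → M/I on L3; bus (none); mem=2
  op8 P0: store L3 := 41 → M/I on L3; bus (none); mem=2
  op9 P1: store L1 := 28 → I/M on L1; bus BusRdX; mem=90
  op10 P1: store L3 := 25 → I/M on L3; bus BusRdX Flush; mem=41
  op11 P0: load  L1 → S/S on L1; bus BusRd Flush; mem=28
  op12 P1: store L5 := 9 → I/M on L5; bus BusRdX Flush; mem=27
  op13 P1: load  L3 → I/M on L3; bus (none); mem=41
  op14 P0: store L2 := 93 → M/I on L2; bus BusRdX; mem=60
  op15 P0: store L4 := 60 → M/I on L4; bus BusRdX; mem=40
  op16 P0: load  L3 → S/S on L3; bus BusRd Flush; mem=25

bus = none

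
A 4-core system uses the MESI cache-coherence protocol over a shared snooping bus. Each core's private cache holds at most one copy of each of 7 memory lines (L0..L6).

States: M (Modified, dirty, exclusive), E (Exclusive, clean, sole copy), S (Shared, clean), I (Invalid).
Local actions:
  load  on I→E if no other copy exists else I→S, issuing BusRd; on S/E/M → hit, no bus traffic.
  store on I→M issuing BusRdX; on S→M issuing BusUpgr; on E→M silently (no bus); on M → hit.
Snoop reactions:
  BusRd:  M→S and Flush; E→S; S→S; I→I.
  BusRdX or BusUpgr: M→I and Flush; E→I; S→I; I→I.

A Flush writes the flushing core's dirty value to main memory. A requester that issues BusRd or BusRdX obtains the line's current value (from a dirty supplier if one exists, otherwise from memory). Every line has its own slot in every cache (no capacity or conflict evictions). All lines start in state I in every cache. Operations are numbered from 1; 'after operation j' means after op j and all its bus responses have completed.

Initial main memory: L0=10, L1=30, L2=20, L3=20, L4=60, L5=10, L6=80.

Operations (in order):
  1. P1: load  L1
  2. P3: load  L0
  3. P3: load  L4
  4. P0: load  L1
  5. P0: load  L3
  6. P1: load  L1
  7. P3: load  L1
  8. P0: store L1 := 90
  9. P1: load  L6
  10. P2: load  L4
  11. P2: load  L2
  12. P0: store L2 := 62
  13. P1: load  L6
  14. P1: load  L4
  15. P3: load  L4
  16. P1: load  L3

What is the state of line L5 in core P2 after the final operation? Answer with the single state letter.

state = I

1. P1: load  L1  bus=[BusRd]  L1: P0=I P1=E P2=I P3=I  mem[L1]=30
2. P3: load  L0  bus=[BusRd]  L0: P0=I P1=I P2=I P3=E  mem[L0]=10
3. P3: load  L4  bus=[BusRd]  L4: P0=I P1=I P2=I P3=E  mem[L4]=60
4. P0: load  L1  bus=[BusRd]  L1: P0=S P1=S P2=I P3=I  mem[L1]=30
5. P0: load  L3  bus=[BusRd]  L3: P0=E P1=I P2=I P3=I  mem[L3]=20
6. P1: load  L1  bus=[-]  L1: P0=S P1=S P2=I P3=I  mem[L1]=30
7. P3: load  L1  bus=[BusRd]  L1: P0=S P1=S P2=I P3=S  mem[L1]=30
8. P0: store L1 := 90  bus=[BusUpgr]  L1: P0=M P1=I P2=I P3=I  mem[L1]=30
9. P1: load  L6  bus=[BusRd]  L6: P0=I P1=E P2=I P3=I  mem[L6]=80
10. P2: load  L4  bus=[BusRd]  L4: P0=I P1=I P2=S P3=S  mem[L4]=60
11. P2: load  L2  bus=[BusRd]  L2: P0=I P1=I P2=E P3=I  mem[L2]=20
12. P0: store L2 := 62  bus=[BusRdX]  L2: P0=M P1=I P2=I P3=I  mem[L2]=20
13. P1: load  L6  bus=[-]  L6: P0=I P1=E P2=I P3=I  mem[L6]=80
14. P1: load  L4  bus=[BusRd]  L4: P0=I P1=S P2=S P3=S  mem[L4]=60
15. P3: load  L4  bus=[-]  L4: P0=I P1=S P2=S P3=S  mem[L4]=60
16. P1: load  L3  bus=[BusRd]  L3: P0=S P1=S P2=I P3=I  mem[L3]=20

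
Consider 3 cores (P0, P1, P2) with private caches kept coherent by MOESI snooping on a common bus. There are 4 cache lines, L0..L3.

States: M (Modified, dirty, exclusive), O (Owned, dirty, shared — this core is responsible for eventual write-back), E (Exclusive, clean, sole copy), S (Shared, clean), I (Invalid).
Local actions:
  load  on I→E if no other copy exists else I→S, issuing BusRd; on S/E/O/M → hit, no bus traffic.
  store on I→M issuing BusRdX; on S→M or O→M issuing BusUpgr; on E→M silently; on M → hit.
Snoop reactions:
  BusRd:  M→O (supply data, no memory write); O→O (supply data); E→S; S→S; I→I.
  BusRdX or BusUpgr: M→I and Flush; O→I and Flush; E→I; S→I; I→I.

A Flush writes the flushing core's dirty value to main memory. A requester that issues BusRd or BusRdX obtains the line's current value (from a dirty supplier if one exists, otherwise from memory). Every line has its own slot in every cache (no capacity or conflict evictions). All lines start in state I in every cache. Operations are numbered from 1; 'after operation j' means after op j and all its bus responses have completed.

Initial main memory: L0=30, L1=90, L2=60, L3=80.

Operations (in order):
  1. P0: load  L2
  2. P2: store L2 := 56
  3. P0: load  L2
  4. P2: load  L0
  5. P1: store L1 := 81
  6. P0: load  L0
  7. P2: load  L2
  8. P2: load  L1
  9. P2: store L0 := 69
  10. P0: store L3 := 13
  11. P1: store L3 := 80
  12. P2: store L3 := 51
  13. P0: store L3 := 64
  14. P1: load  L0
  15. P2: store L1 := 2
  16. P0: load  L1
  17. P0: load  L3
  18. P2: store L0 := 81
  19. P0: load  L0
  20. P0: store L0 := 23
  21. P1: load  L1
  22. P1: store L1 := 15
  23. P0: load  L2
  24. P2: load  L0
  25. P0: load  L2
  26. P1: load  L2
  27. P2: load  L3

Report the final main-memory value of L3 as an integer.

memory[L3] = 51

1. P0: load  L2  bus=[BusRd]  L2: P0=E P1=I P2=I  mem[L2]=60
2. P2: store L2 := 56  bus=[BusRdX]  L2: P0=I P1=I P2=M  mem[L2]=60
3. P0: load  L2  bus=[BusRd]  L2: P0=S P1=I P2=O  mem[L2]=60
4. P2: load  L0  bus=[BusRd]  L0: P0=I P1=I P2=E  mem[L0]=30
5. P1: store L1 := 81  bus=[BusRdX]  L1: P0=I P1=M P2=I  mem[L1]=90
6. P0: load  L0  bus=[BusRd]  L0: P0=S P1=I P2=S  mem[L0]=30
7. P2: load  L2  bus=[-]  L2: P0=S P1=I P2=O  mem[L2]=60
8. P2: load  L1  bus=[BusRd]  L1: P0=I P1=O P2=S  mem[L1]=90
9. P2: store L0 := 69  bus=[BusUpgr]  L0: P0=I P1=I P2=M  mem[L0]=30
10. P0: store L3 := 13  bus=[BusRdX]  L3: P0=M P1=I P2=I  mem[L3]=80
11. P1: store L3 := 80  bus=[BusRdX,Flush]  L3: P0=I P1=M P2=I  mem[L3]=13
12. P2: store L3 := 51  bus=[BusRdX,Flush]  L3: P0=I P1=I P2=M  mem[L3]=80
13. P0: store L3 := 64  bus=[BusRdX,Flush]  L3: P0=M P1=I P2=I  mem[L3]=51
14. P1: load  L0  bus=[BusRd]  L0: P0=I P1=S P2=O  mem[L0]=30
15. P2: store L1 := 2  bus=[BusUpgr,Flush]  L1: P0=I P1=I P2=M  mem[L1]=81
16. P0: load  L1  bus=[BusRd]  L1: P0=S P1=I P2=O  mem[L1]=81
17. P0: load  L3  bus=[-]  L3: P0=M P1=I P2=I  mem[L3]=51
18. P2: store L0 := 81  bus=[BusUpgr]  L0: P0=I P1=I P2=M  mem[L0]=30
19. P0: load  L0  bus=[BusRd]  L0: P0=S P1=I P2=O  mem[L0]=30
20. P0: store L0 := 23  bus=[BusUpgr,Flush]  L0: P0=M P1=I P2=I  mem[L0]=81
21. P1: load  L1  bus=[BusRd]  L1: P0=S P1=S P2=O  mem[L1]=81
22. P1: store L1 := 15  bus=[BusUpgr,Flush]  L1: P0=I P1=M P2=I  mem[L1]=2
23. P0: load  L2  bus=[-]  L2: P0=S P1=I P2=O  mem[L2]=60
24. P2: load  L0  bus=[BusRd]  L0: P0=O P1=I P2=S  mem[L0]=81
25. P0: load  L2  bus=[-]  L2: P0=S P1=I P2=O  mem[L2]=60
26. P1: load  L2  bus=[BusRd]  L2: P0=S P1=S P2=O  mem[L2]=60
27. P2: load  L3  bus=[BusRd]  L3: P0=O P1=I P2=S  mem[L3]=51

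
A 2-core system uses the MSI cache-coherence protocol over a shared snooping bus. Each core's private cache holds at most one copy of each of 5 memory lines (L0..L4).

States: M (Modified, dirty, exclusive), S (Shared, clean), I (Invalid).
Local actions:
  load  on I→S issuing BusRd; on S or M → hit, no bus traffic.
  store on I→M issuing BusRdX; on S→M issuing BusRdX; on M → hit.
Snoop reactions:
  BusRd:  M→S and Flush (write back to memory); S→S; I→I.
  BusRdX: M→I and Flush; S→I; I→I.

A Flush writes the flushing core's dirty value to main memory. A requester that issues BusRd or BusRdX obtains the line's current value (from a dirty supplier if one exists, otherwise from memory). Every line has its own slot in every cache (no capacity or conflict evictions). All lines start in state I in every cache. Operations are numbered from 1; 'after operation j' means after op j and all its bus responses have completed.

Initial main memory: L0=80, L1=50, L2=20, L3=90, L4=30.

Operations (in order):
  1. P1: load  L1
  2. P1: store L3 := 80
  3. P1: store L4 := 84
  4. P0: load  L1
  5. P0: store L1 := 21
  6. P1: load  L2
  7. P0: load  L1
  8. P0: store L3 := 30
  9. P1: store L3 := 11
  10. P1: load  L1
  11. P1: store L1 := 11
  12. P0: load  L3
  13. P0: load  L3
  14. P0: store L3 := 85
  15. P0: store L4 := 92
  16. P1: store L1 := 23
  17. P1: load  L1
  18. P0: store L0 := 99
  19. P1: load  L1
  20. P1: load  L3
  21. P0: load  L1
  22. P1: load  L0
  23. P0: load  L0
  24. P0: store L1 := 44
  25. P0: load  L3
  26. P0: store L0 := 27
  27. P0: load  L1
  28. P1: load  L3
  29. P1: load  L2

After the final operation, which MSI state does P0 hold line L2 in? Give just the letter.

1. P1: load  L1  bus=[BusRd]  L1: P0=I P1=S  mem[L1]=50
2. P1: store L3 := 80  bus=[BusRdX]  L3: P0=I P1=M  mem[L3]=90
3. P1: store L4 := 84  bus=[BusRdX]  L4: P0=I P1=M  mem[L4]=30
4. P0: load  L1  bus=[BusRd]  L1: P0=S P1=S  mem[L1]=50
5. P0: store L1 := 21  bus=[BusRdX]  L1: P0=M P1=I  mem[L1]=50
6. P1: load  L2  bus=[BusRd]  L2: P0=I P1=S  mem[L2]=20
7. P0: load  L1  bus=[-]  L1: P0=M P1=I  mem[L1]=50
8. P0: store L3 := 30  bus=[BusRdX,Flush]  L3: P0=M P1=I  mem[L3]=80
9. P1: store L3 := 11  bus=[BusRdX,Flush]  L3: P0=I P1=M  mem[L3]=30
10. P1: load  L1  bus=[BusRd,Flush]  L1: P0=S P1=S  mem[L1]=21
11. P1: store L1 := 11  bus=[BusRdX]  L1: P0=I P1=M  mem[L1]=21
12. P0: load  L3  bus=[BusRd,Flush]  L3: P0=S P1=S  mem[L3]=11
13. P0: load  L3  bus=[-]  L3: P0=S P1=S  mem[L3]=11
14. P0: store L3 := 85  bus=[BusRdX]  L3: P0=M P1=I  mem[L3]=11
15. P0: store L4 := 92  bus=[BusRdX,Flush]  L4: P0=M P1=I  mem[L4]=84
16. P1: store L1 := 23  bus=[-]  L1: P0=I P1=M  mem[L1]=21
17. P1: load  L1  bus=[-]  L1: P0=I P1=M  mem[L1]=21
18. P0: store L0 := 99  bus=[BusRdX]  L0: P0=M P1=I  mem[L0]=80
19. P1: load  L1  bus=[-]  L1: P0=I P1=M  mem[L1]=21
20. P1: load  L3  bus=[BusRd,Flush]  L3: P0=S P1=S  mem[L3]=85
21. P0: load  L1  bus=[BusRd,Flush]  L1: P0=S P1=S  mem[L1]=23
22. P1: load  L0  bus=[BusRd,Flush]  L0: P0=S P1=S  mem[L0]=99
23. P0: load  L0  bus=[-]  L0: P0=S P1=S  mem[L0]=99
24. P0: store L1 := 44  bus=[BusRdX]  L1: P0=M P1=I  mem[L1]=23
25. P0: load  L3  bus=[-]  L3: P0=S P1=S  mem[L3]=85
26. P0: store L0 := 27  bus=[BusRdX]  L0: P0=M P1=I  mem[L0]=99
27. P0: load  L1  bus=[-]  L1: P0=M P1=I  mem[L1]=23
28. P1: load  L3  bus=[-]  L3: P0=S P1=S  mem[L3]=85
29. P1: load  L2  bus=[-]  L2: P0=I P1=S  mem[L2]=20

state = I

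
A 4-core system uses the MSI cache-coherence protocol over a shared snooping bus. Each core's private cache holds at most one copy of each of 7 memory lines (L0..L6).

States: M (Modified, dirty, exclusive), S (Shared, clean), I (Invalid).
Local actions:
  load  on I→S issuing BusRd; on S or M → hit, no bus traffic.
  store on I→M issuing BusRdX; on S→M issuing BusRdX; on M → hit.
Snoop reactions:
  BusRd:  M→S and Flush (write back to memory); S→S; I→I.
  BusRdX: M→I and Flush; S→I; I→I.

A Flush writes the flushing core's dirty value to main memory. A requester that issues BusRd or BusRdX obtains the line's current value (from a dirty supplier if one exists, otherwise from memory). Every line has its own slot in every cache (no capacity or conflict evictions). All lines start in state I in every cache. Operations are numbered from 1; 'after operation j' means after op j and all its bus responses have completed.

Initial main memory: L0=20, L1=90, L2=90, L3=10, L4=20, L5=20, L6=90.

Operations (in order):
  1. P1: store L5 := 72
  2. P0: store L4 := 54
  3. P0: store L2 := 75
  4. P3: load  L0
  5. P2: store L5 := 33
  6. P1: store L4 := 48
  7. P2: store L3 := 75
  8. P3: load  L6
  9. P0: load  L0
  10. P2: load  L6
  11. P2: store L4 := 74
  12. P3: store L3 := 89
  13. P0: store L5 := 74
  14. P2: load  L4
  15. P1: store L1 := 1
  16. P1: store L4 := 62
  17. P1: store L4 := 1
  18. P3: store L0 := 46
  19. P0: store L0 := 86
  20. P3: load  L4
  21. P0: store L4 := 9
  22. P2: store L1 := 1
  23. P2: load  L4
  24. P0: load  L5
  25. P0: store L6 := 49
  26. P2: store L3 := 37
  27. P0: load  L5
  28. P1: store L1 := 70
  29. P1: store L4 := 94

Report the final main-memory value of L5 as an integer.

1. P1: store L5 := 72  bus=[BusRdX]  L5: P0=I P1=M P2=I P3=I  mem[L5]=20
2. P0: store L4 := 54  bus=[BusRdX]  L4: P0=M P1=I P2=I P3=I  mem[L4]=20
3. P0: store L2 := 75  bus=[BusRdX]  L2: P0=M P1=I P2=I P3=I  mem[L2]=90
4. P3: load  L0  bus=[BusRd]  L0: P0=I P1=I P2=I P3=S  mem[L0]=20
5. P2: store L5 := 33  bus=[BusRdX,Flush]  L5: P0=I P1=I P2=M P3=I  mem[L5]=72
6. P1: store L4 := 48  bus=[BusRdX,Flush]  L4: P0=I P1=M P2=I P3=I  mem[L4]=54
7. P2: store L3 := 75  bus=[BusRdX]  L3: P0=I P1=I P2=M P3=I  mem[L3]=10
8. P3: load  L6  bus=[BusRd]  L6: P0=I P1=I P2=I P3=S  mem[L6]=90
9. P0: load  L0  bus=[BusRd]  L0: P0=S P1=I P2=I P3=S  mem[L0]=20
10. P2: load  L6  bus=[BusRd]  L6: P0=I P1=I P2=S P3=S  mem[L6]=90
11. P2: store L4 := 74  bus=[BusRdX,Flush]  L4: P0=I P1=I P2=M P3=I  mem[L4]=48
12. P3: store L3 := 89  bus=[BusRdX,Flush]  L3: P0=I P1=I P2=I P3=M  mem[L3]=75
13. P0: store L5 := 74  bus=[BusRdX,Flush]  L5: P0=M P1=I P2=I P3=I  mem[L5]=33
14. P2: load  L4  bus=[-]  L4: P0=I P1=I P2=M P3=I  mem[L4]=48
15. P1: store L1 := 1  bus=[BusRdX]  L1: P0=I P1=M P2=I P3=I  mem[L1]=90
16. P1: store L4 := 62  bus=[BusRdX,Flush]  L4: P0=I P1=M P2=I P3=I  mem[L4]=74
17. P1: store L4 := 1  bus=[-]  L4: P0=I P1=M P2=I P3=I  mem[L4]=74
18. P3: store L0 := 46  bus=[BusRdX]  L0: P0=I P1=I P2=I P3=M  mem[L0]=20
19. P0: store L0 := 86  bus=[BusRdX,Flush]  L0: P0=M P1=I P2=I P3=I  mem[L0]=46
20. P3: load  L4  bus=[BusRd,Flush]  L4: P0=I P1=S P2=I P3=S  mem[L4]=1
21. P0: store L4 := 9  bus=[BusRdX]  L4: P0=M P1=I P2=I P3=I  mem[L4]=1
22. P2: store L1 := 1  bus=[BusRdX,Flush]  L1: P0=I P1=I P2=M P3=I  mem[L1]=1
23. P2: load  L4  bus=[BusRd,Flush]  L4: P0=S P1=I P2=S P3=I  mem[L4]=9
24. P0: load  L5  bus=[-]  L5: P0=M P1=I P2=I P3=I  mem[L5]=33
25. P0: store L6 := 49  bus=[BusRdX]  L6: P0=M P1=I P2=I P3=I  mem[L6]=90
26. P2: store L3 := 37  bus=[BusRdX,Flush]  L3: P0=I P1=I P2=M P3=I  mem[L3]=89
27. P0: load  L5  bus=[-]  L5: P0=M P1=I P2=I P3=I  mem[L5]=33
28. P1: store L1 := 70  bus=[BusRdX,Flush]  L1: P0=I P1=M P2=I P3=I  mem[L1]=1
29. P1: store L4 := 94  bus=[BusRdX]  L4: P0=I P1=M P2=I P3=I  mem[L4]=9

memory[L5] = 33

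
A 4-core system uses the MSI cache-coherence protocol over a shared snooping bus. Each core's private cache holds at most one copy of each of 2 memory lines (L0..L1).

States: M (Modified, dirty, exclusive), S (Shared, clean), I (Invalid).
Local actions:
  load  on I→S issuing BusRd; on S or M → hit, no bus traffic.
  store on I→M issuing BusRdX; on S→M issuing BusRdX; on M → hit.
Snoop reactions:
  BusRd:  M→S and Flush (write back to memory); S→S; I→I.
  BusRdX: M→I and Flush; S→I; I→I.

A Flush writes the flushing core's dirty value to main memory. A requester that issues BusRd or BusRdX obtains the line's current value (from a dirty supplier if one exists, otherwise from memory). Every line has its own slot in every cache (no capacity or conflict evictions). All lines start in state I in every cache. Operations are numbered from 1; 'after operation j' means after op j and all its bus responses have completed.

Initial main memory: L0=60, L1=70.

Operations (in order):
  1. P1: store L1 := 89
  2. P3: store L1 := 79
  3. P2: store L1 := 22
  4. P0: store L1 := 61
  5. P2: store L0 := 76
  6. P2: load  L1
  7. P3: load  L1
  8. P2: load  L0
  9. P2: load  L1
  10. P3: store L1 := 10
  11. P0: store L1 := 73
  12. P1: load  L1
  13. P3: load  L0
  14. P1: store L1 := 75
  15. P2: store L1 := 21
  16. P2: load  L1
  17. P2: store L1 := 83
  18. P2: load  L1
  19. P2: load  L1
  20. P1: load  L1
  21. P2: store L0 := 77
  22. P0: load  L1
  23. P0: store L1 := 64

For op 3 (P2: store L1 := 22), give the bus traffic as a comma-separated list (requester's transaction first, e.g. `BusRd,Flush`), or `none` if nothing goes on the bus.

1. P1: store L1 := 89  bus=[BusRdX]  L1: P0=I P1=M P2=I P3=I  mem[L1]=70
2. P3: store L1 := 79  bus=[BusRdX,Flush]  L1: P0=I P1=I P2=I P3=M  mem[L1]=89
3. P2: store L1 := 22  bus=[BusRdX,Flush]  L1: P0=I P1=I P2=M P3=I  mem[L1]=79
4. P0: store L1 := 61  bus=[BusRdX,Flush]  L1: P0=M P1=I P2=I P3=I  mem[L1]=22
5. P2: store L0 := 76  bus=[BusRdX]  L0: P0=I P1=I P2=M P3=I  mem[L0]=60
6. P2: load  L1  bus=[BusRd,Flush]  L1: P0=S P1=I P2=S P3=I  mem[L1]=61
7. P3: load  L1  bus=[BusRd]  L1: P0=S P1=I P2=S P3=S  mem[L1]=61
8. P2: load  L0  bus=[-]  L0: P0=I P1=I P2=M P3=I  mem[L0]=60
9. P2: load  L1  bus=[-]  L1: P0=S P1=I P2=S P3=S  mem[L1]=61
10. P3: store L1 := 10  bus=[BusRdX]  L1: P0=I P1=I P2=I P3=M  mem[L1]=61
11. P0: store L1 := 73  bus=[BusRdX,Flush]  L1: P0=M P1=I P2=I P3=I  mem[L1]=10
12. P1: load  L1  bus=[BusRd,Flush]  L1: P0=S P1=S P2=I P3=I  mem[L1]=73
13. P3: load  L0  bus=[BusRd,Flush]  L0: P0=I P1=I P2=S P3=S  mem[L0]=76
14. P1: store L1 := 75  bus=[BusRdX]  L1: P0=I P1=M P2=I P3=I  mem[L1]=73
15. P2: store L1 := 21  bus=[BusRdX,Flush]  L1: P0=I P1=I P2=M P3=I  mem[L1]=75
16. P2: load  L1  bus=[-]  L1: P0=I P1=I P2=M P3=I  mem[L1]=75
17. P2: store L1 := 83  bus=[-]  L1: P0=I P1=I P2=M P3=I  mem[L1]=75
18. P2: load  L1  bus=[-]  L1: P0=I P1=I P2=M P3=I  mem[L1]=75
19. P2: load  L1  bus=[-]  L1: P0=I P1=I P2=M P3=I  mem[L1]=75
20. P1: load  L1  bus=[BusRd,Flush]  L1: P0=I P1=S P2=S P3=I  mem[L1]=83
21. P2: store L0 := 77  bus=[BusRdX]  L0: P0=I P1=I P2=M P3=I  mem[L0]=76
22. P0: load  L1  bus=[BusRd]  L1: P0=S P1=S P2=S P3=I  mem[L1]=83
23. P0: store L1 := 64  bus=[BusRdX]  L1: P0=M P1=I P2=I P3=I  mem[L1]=83

bus = BusRdX,Flush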